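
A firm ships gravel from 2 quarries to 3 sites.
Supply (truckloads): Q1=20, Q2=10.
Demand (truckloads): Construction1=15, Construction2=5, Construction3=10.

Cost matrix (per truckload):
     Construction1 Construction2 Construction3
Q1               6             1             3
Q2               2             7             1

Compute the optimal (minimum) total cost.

Optimal allocation:
  Q1–Construction1: 5 × 6 = 30
  Q1–Construction2: 5 × 1 = 5
  Q1–Construction3: 10 × 3 = 30
  Q2–Construction1: 10 × 2 = 20
Total = 30 + 5 + 30 + 20 = 85.
(Supply check: Q1 ships 20; Q2 ships 10.)

85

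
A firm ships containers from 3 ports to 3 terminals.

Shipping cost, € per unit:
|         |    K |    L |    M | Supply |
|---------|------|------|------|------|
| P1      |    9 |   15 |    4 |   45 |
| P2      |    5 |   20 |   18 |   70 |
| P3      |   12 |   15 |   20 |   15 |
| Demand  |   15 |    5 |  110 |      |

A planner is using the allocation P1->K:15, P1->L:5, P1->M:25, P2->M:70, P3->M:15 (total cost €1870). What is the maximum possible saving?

350

Current plan cost = 15·9 + 5·15 + 25·4 + 70·18 + 15·20 = €1870.
Optimal plan:
  P1→M: 45 × €4 = €180
  P2→K: 15 × €5 = €75
  P2→M: 55 × €18 = €990
  P3→L: 5 × €15 = €75
  P3→M: 10 × €20 = €200
Optimal cost = €1520.
Saving = 1870 − 1520 = €350.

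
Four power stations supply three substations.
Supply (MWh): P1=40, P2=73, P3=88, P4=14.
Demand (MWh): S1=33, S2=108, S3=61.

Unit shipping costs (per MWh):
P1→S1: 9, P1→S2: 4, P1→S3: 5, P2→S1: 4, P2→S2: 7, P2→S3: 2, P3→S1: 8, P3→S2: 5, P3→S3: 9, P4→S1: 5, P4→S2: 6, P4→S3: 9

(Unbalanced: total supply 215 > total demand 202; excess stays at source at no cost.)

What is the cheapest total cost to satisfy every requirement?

An optimal shipping plan:
  P1→S2: 40 × 4 = 160
  P2→S1: 12 × 4 = 48
  P2→S3: 61 × 2 = 122
  P3→S1: 7 × 8 = 56
  P3→S2: 68 × 5 = 340
  P4→S1: 14 × 5 = 70
Total = 160 + 48 + 122 + 56 + 340 + 70 = 796.

796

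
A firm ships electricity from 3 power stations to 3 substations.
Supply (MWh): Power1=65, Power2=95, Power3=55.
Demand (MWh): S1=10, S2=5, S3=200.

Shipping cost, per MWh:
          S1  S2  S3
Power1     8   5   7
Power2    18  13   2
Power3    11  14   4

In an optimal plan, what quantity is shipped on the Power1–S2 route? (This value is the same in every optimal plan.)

5

Solving gives:
  Power1->S1: 10 × 8 = 80
  Power1->S2: 5 × 5 = 25
  Power1->S3: 50 × 7 = 350
  Power2->S3: 95 × 2 = 190
  Power3->S3: 55 × 4 = 220
Total cost = 865.
So Power1→S2 carries 5 MWh.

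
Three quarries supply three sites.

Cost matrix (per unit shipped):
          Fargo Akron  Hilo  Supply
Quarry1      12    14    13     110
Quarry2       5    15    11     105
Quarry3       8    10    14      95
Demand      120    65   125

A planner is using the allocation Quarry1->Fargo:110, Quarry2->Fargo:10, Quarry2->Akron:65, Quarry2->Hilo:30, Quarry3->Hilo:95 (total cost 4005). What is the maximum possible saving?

Current plan cost = 110·12 + 10·5 + 65·15 + 30·11 + 95·14 = 4005.
Optimal plan:
  Quarry1–Hilo: 110 × 13 = 1430
  Quarry2–Fargo: 90 × 5 = 450
  Quarry2–Hilo: 15 × 11 = 165
  Quarry3–Fargo: 30 × 8 = 240
  Quarry3–Akron: 65 × 10 = 650
Optimal cost = 2935.
Saving = 4005 − 2935 = 1070.

1070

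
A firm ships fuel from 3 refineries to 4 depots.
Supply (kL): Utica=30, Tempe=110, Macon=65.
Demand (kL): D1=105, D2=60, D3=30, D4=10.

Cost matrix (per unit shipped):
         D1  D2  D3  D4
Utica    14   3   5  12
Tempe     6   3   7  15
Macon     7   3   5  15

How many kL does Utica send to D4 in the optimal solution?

10

Solving gives:
  Utica->D2: 20 × 3 = 60
  Utica->D4: 10 × 12 = 120
  Tempe->D1: 105 × 6 = 630
  Tempe->D2: 5 × 3 = 15
  Macon->D2: 35 × 3 = 105
  Macon->D3: 30 × 5 = 150
Total cost = 1080.
So Utica→D4 carries 10 kL.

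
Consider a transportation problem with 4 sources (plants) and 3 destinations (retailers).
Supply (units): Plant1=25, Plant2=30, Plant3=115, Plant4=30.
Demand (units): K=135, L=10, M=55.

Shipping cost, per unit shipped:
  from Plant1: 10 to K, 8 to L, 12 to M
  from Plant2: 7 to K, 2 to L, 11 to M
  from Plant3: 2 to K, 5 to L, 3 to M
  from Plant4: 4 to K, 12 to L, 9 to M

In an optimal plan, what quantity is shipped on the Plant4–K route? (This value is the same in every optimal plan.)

30

Optimal shipments:
  Plant1 to K: 25 × 10 = 250
  Plant2 to K: 20 × 7 = 140
  Plant2 to L: 10 × 2 = 20
  Plant3 to K: 60 × 2 = 120
  Plant3 to M: 55 × 3 = 165
  Plant4 to K: 30 × 4 = 120
Total cost = 815.
So Plant4→K carries 30 units.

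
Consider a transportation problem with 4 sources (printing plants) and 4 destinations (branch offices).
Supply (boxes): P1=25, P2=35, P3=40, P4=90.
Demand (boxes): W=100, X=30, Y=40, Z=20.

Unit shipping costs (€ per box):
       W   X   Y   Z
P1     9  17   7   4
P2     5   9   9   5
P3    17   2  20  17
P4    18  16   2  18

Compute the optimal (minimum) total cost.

An optimal shipping plan:
  P1->W: 5 × €9 = €45
  P1->Z: 20 × €4 = €80
  P2->W: 35 × €5 = €175
  P3->W: 10 × €17 = €170
  P3->X: 30 × €2 = €60
  P4->W: 50 × €18 = €900
  P4->Y: 40 × €2 = €80
Total = 45 + 80 + 175 + 170 + 60 + 900 + 80 = €1510.

1510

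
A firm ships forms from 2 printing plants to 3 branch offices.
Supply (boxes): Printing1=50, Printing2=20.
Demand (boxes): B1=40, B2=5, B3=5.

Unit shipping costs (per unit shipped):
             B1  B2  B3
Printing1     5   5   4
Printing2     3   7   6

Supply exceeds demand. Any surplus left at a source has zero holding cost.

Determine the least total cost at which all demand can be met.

205

One minimum-cost allocation:
  Printing1->B1: 20 × 5 = 100
  Printing1->B2: 5 × 5 = 25
  Printing1->B3: 5 × 4 = 20
  Printing2->B1: 20 × 3 = 60
Total = 100 + 25 + 20 + 60 = 205.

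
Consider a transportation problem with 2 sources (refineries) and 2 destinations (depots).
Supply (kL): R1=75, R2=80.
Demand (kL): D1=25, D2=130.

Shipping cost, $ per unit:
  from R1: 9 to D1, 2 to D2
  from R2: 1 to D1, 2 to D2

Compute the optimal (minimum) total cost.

285

An optimal shipping plan:
  R1→D2: 75 × $2 = $150
  R2→D1: 25 × $1 = $25
  R2→D2: 55 × $2 = $110
Total = 150 + 25 + 110 = $285.
(Supply check: R1 ships 75; R2 ships 80.)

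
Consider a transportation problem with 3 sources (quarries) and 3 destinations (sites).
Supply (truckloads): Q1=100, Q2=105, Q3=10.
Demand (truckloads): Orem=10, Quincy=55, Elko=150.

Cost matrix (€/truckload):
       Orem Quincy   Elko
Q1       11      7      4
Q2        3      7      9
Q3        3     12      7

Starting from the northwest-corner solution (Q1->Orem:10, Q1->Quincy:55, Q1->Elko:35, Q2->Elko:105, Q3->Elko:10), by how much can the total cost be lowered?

Current plan cost = 10·11 + 55·7 + 35·4 + 105·9 + 10·7 = €1650.
Optimal plan:
  Q1→Elko: 100 × €4 = €400
  Q2→Orem: 10 × €3 = €30
  Q2→Quincy: 55 × €7 = €385
  Q2→Elko: 40 × €9 = €360
  Q3→Elko: 10 × €7 = €70
Optimal cost = €1245.
Saving = 1650 − 1245 = €405.

405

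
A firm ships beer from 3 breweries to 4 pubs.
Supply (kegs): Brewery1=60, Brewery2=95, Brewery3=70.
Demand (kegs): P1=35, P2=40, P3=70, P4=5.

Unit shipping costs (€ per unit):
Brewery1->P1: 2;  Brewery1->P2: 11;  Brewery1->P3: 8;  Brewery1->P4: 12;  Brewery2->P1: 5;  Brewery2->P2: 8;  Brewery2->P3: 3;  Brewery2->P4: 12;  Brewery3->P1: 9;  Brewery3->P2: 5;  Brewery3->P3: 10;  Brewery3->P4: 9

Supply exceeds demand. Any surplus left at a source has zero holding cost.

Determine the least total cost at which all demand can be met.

525

An optimal shipping plan:
  Brewery1 to P1: 35 × €2 = €70
  Brewery2 to P3: 70 × €3 = €210
  Brewery3 to P2: 40 × €5 = €200
  Brewery3 to P4: 5 × €9 = €45
Total = 70 + 210 + 200 + 45 = €525.
(Supply check: Brewery1 ships 35; Brewery2 ships 70; Brewery3 ships 45.)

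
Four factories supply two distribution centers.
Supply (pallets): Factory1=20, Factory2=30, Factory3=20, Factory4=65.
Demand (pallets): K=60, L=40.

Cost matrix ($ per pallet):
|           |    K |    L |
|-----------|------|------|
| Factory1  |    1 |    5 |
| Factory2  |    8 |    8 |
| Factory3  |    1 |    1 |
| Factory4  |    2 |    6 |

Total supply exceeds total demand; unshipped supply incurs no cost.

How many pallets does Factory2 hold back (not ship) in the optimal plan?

30

Minimum-cost shipments:
  Factory1–L: 20 pallets
  Factory3–L: 20 pallets
  Factory4–K: 60 pallets
Total cost = $240.
Factory2 ships 0 of its 30, leaving 30.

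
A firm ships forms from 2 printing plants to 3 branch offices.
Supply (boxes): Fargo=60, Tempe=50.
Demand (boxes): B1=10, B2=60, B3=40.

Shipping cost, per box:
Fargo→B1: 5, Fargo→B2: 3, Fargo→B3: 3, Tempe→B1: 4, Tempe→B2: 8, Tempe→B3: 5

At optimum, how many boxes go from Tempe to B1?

The minimum-cost plan:
  Fargo->B2: 60 × 3 = 180
  Tempe->B1: 10 × 4 = 40
  Tempe->B3: 40 × 5 = 200
Total cost = 420.
So Tempe→B1 carries 10 boxes.

10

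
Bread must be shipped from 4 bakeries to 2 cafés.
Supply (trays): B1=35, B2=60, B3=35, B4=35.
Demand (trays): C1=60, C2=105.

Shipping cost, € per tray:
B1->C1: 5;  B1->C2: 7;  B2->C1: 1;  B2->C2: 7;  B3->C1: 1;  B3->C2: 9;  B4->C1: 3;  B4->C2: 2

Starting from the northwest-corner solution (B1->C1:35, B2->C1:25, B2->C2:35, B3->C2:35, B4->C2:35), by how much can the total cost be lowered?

Current plan cost = 35·5 + 25·1 + 35·7 + 35·9 + 35·2 = €830.
Optimal plan:
  B1->C2: 35 trays
  B2->C1: 25 trays
  B2->C2: 35 trays
  B3->C1: 35 trays
  B4->C2: 35 trays
Optimal cost = €620.
Saving = 830 − 620 = €210.

210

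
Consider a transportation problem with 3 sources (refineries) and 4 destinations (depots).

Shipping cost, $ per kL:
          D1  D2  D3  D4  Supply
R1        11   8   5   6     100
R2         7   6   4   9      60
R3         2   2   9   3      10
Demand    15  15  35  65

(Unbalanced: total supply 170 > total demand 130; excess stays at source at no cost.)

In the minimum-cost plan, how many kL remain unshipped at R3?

Minimum-cost shipments:
  R1 to D4: 65 × $6 = $390
  R2 to D1: 5 × $7 = $35
  R2 to D2: 15 × $6 = $90
  R2 to D3: 35 × $4 = $140
  R3 to D1: 10 × $2 = $20
Total cost = $675.
R3 ships 10 of its 10, leaving 0.

0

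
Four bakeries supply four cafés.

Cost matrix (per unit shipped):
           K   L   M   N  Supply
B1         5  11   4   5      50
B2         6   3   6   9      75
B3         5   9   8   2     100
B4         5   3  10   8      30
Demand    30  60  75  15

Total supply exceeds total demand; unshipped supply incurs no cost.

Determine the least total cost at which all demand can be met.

710

Optimal allocation:
  B1->M: 50 × 4 = 200
  B2->L: 50 × 3 = 150
  B2->M: 25 × 6 = 150
  B3->K: 10 × 5 = 50
  B3->N: 15 × 2 = 30
  B4->K: 20 × 5 = 100
  B4->L: 10 × 3 = 30
Total = 200 + 150 + 150 + 50 + 30 + 100 + 30 = 710.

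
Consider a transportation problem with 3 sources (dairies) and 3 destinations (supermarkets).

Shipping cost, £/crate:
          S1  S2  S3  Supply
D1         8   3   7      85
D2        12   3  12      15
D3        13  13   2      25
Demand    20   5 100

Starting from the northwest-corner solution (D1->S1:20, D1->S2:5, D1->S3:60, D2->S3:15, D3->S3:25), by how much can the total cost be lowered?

35

Current plan cost = 20·8 + 5·3 + 60·7 + 15·12 + 25·2 = £825.
Optimal plan:
  D1 to S1: 10 crates
  D1 to S3: 75 crates
  D2 to S1: 10 crates
  D2 to S2: 5 crates
  D3 to S3: 25 crates
Optimal cost = £790.
Saving = 825 − 790 = £35.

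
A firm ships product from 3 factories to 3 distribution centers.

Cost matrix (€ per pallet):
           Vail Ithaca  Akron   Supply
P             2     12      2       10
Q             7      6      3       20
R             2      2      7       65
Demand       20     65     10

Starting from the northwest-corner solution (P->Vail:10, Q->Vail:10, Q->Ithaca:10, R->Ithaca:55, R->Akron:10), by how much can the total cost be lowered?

Current plan cost = 10·2 + 10·7 + 10·6 + 55·2 + 10·7 = €330.
Optimal plan:
  P->Vail: 10 × €2 = €20
  Q->Ithaca: 10 × €6 = €60
  Q->Akron: 10 × €3 = €30
  R->Vail: 10 × €2 = €20
  R->Ithaca: 55 × €2 = €110
Optimal cost = €240.
Saving = 330 − 240 = €90.

90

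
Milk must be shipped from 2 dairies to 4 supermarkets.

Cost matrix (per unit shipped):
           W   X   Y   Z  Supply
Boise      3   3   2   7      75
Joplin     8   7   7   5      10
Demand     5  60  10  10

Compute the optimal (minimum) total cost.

One minimum-cost allocation:
  Boise→W: 5 × 3 = 15
  Boise→X: 60 × 3 = 180
  Boise→Y: 10 × 2 = 20
  Joplin→Z: 10 × 5 = 50
Total = 15 + 180 + 20 + 50 = 265.

265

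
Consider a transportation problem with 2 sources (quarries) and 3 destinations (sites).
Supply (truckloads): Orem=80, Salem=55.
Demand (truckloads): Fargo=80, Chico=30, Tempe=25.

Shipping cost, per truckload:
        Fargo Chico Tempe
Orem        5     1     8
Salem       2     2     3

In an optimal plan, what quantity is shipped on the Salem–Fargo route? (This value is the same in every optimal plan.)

Optimal shipments:
  Orem->Fargo: 50 × 5 = 250
  Orem->Chico: 30 × 1 = 30
  Salem->Fargo: 30 × 2 = 60
  Salem->Tempe: 25 × 3 = 75
Total cost = 415.
So Salem→Fargo carries 30 truckloads.

30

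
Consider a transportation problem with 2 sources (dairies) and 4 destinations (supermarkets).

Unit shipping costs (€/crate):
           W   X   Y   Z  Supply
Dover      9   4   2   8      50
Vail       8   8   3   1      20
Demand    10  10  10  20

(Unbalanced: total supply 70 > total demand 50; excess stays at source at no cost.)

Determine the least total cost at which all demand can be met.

170

A cheapest plan:
  Dover->W: 10 × €9 = €90
  Dover->X: 10 × €4 = €40
  Dover->Y: 10 × €2 = €20
  Vail->Z: 20 × €1 = €20
Total = 90 + 40 + 20 + 20 = €170.
(Supply check: Dover ships 30; Vail ships 20.)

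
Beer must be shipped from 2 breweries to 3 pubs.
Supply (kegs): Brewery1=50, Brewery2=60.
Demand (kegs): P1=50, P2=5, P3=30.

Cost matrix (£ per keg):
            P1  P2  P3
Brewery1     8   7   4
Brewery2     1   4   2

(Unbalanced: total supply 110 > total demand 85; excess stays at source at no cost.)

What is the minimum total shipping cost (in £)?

180

Optimal allocation:
  Brewery1 to P3: 25 × £4 = £100
  Brewery2 to P1: 50 × £1 = £50
  Brewery2 to P2: 5 × £4 = £20
  Brewery2 to P3: 5 × £2 = £10
Total = 100 + 50 + 20 + 10 = £180.
(Supply check: Brewery1 ships 25; Brewery2 ships 60.)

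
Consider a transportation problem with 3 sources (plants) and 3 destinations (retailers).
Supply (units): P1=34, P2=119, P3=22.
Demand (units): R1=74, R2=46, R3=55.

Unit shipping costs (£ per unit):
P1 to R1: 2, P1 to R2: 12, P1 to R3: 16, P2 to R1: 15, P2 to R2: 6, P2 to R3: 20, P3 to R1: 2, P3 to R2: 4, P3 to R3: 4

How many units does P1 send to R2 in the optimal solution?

0

The minimum-cost plan:
  P1–R1: 34 × £2 = £68
  P2–R1: 40 × £15 = £600
  P2–R2: 46 × £6 = £276
  P2–R3: 33 × £20 = £660
  P3–R3: 22 × £4 = £88
Total cost = £1692.
The route P1→R2 is not used.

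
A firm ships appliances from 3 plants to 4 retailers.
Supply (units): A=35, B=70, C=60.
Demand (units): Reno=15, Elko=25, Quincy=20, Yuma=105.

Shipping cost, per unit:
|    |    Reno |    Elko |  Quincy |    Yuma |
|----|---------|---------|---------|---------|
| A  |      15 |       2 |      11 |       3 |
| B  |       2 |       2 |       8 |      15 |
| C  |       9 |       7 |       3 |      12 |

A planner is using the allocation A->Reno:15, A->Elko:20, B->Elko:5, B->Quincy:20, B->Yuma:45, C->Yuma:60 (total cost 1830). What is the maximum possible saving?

655

Current plan cost = 15·15 + 20·2 + 5·2 + 20·8 + 45·15 + 60·12 = 1830.
Optimal plan:
  A–Yuma: 35 × 3 = 105
  B–Reno: 15 × 2 = 30
  B–Elko: 25 × 2 = 50
  B–Yuma: 30 × 15 = 450
  C–Quincy: 20 × 3 = 60
  C–Yuma: 40 × 12 = 480
Optimal cost = 1175.
Saving = 1830 − 1175 = 655.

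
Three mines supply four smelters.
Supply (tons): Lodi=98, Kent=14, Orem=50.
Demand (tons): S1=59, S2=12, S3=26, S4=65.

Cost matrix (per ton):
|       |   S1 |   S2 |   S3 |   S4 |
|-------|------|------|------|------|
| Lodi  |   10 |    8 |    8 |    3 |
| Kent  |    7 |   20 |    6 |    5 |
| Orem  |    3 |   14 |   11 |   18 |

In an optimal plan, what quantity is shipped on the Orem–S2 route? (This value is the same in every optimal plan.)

0

The minimum-cost plan:
  Lodi->S2: 12 × 8 = 96
  Lodi->S3: 21 × 8 = 168
  Lodi->S4: 65 × 3 = 195
  Kent->S1: 9 × 7 = 63
  Kent->S3: 5 × 6 = 30
  Orem->S1: 50 × 3 = 150
Total cost = 702.
The route Orem→S2 is not used.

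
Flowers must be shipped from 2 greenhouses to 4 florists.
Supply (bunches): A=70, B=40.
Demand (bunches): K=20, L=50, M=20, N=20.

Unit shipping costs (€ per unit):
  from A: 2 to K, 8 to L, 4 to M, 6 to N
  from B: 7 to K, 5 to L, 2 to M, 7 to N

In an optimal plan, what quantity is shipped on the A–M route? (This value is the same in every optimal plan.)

20

The minimum-cost plan:
  A->K: 20 × €2 = €40
  A->L: 10 × €8 = €80
  A->M: 20 × €4 = €80
  A->N: 20 × €6 = €120
  B->L: 40 × €5 = €200
Total cost = €520.
So A→M carries 20 bunches.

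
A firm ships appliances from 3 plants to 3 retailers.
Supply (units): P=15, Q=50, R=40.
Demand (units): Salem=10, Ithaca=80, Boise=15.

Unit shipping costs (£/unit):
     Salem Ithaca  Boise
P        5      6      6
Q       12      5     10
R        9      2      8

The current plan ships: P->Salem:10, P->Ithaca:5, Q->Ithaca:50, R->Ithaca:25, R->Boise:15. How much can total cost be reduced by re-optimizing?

Current plan cost = 10·5 + 5·6 + 50·5 + 25·2 + 15·8 = £500.
Optimal plan:
  P to Salem: 10 × £5 = £50
  P to Boise: 5 × £6 = £30
  Q to Ithaca: 40 × £5 = £200
  Q to Boise: 10 × £10 = £100
  R to Ithaca: 40 × £2 = £80
Optimal cost = £460.
Saving = 500 − 460 = £40.

40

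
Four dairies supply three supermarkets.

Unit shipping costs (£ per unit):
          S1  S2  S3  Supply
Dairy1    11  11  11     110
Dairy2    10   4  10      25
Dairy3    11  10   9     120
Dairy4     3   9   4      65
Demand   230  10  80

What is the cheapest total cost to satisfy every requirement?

2755

An optimal shipping plan:
  Dairy1–S1: 110 × £11 = £1210
  Dairy2–S1: 15 × £10 = £150
  Dairy2–S2: 10 × £4 = £40
  Dairy3–S1: 40 × £11 = £440
  Dairy3–S3: 80 × £9 = £720
  Dairy4–S1: 65 × £3 = £195
Total = 1210 + 150 + 40 + 440 + 720 + 195 = £2755.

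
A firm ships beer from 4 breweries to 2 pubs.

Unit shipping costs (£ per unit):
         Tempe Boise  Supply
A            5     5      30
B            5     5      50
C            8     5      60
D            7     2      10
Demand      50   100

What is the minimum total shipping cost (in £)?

720

Optimal allocation:
  A->Tempe: 30 kegs
  B->Tempe: 20 kegs
  B->Boise: 30 kegs
  C->Boise: 60 kegs
  D->Boise: 10 kegs
Total cost = £720.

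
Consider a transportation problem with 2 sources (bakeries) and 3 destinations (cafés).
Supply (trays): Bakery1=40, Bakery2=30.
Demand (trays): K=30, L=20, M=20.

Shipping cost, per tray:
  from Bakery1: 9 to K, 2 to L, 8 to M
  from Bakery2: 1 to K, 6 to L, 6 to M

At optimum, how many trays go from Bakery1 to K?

0

Solving gives:
  Bakery1–L: 20 × 2 = 40
  Bakery1–M: 20 × 8 = 160
  Bakery2–K: 30 × 1 = 30
Total cost = 230.
The route Bakery1→K is not used.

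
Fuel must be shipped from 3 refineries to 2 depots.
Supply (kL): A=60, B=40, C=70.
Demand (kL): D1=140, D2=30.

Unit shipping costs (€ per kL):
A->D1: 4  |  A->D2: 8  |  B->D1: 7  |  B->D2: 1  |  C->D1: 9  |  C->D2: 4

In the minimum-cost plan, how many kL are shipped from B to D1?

Solving gives:
  A→D1: 60 × €4 = €240
  B→D1: 10 × €7 = €70
  B→D2: 30 × €1 = €30
  C→D1: 70 × €9 = €630
Total cost = €970.
So B→D1 carries 10 kL.

10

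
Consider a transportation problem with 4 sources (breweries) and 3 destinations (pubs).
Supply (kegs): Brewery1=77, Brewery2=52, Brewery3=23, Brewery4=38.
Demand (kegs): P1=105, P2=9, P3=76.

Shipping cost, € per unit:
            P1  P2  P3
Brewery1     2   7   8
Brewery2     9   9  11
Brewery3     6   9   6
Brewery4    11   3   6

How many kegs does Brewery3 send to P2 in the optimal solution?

Solving gives:
  Brewery1->P1: 77 kegs
  Brewery2->P1: 28 kegs
  Brewery2->P3: 24 kegs
  Brewery3->P3: 23 kegs
  Brewery4->P2: 9 kegs
  Brewery4->P3: 29 kegs
Total cost = €1009.
The route Brewery3→P2 is not used.

0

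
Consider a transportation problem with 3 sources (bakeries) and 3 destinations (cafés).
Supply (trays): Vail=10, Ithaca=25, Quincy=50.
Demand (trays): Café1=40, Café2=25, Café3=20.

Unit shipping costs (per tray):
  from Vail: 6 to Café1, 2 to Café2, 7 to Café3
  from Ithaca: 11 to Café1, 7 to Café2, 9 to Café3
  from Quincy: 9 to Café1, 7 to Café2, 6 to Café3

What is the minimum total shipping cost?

625

An optimal shipping plan:
  Vail→Café2: 10 × 2 = 20
  Ithaca→Café1: 10 × 11 = 110
  Ithaca→Café2: 15 × 7 = 105
  Quincy→Café1: 30 × 9 = 270
  Quincy→Café3: 20 × 6 = 120
Total = 20 + 110 + 105 + 270 + 120 = 625.
(Supply check: Vail ships 10; Ithaca ships 25; Quincy ships 50.)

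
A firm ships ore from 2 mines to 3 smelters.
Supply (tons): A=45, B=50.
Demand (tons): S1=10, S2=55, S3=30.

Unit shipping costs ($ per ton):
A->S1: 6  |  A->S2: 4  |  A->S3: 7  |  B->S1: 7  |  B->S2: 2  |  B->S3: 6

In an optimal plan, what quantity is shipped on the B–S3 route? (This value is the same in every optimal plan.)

0

The minimum-cost plan:
  A to S1: 10 × $6 = $60
  A to S2: 5 × $4 = $20
  A to S3: 30 × $7 = $210
  B to S2: 50 × $2 = $100
Total cost = $390.
The route B→S3 is not used.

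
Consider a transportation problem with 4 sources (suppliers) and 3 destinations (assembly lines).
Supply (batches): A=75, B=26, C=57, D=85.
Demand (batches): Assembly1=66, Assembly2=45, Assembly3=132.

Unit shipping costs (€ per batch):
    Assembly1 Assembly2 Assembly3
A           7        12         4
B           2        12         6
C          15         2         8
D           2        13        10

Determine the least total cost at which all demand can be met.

One minimum-cost allocation:
  A to Assembly3: 75 × €4 = €300
  B to Assembly3: 26 × €6 = €156
  C to Assembly2: 45 × €2 = €90
  C to Assembly3: 12 × €8 = €96
  D to Assembly1: 66 × €2 = €132
  D to Assembly3: 19 × €10 = €190
Total = 300 + 156 + 90 + 96 + 132 + 190 = €964.

964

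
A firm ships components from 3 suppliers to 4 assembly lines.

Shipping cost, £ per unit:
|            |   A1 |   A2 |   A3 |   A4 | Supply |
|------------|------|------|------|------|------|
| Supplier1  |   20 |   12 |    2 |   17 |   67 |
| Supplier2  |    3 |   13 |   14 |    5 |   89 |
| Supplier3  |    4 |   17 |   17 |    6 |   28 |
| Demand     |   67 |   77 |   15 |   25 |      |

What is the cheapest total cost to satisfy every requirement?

1333

Optimal allocation:
  Supplier1→A2: 52 batches
  Supplier1→A3: 15 batches
  Supplier2→A1: 39 batches
  Supplier2→A2: 25 batches
  Supplier2→A4: 25 batches
  Supplier3→A1: 28 batches
Total cost = £1333.
(Supply check: Supplier1 ships 67; Supplier2 ships 89; Supplier3 ships 28.)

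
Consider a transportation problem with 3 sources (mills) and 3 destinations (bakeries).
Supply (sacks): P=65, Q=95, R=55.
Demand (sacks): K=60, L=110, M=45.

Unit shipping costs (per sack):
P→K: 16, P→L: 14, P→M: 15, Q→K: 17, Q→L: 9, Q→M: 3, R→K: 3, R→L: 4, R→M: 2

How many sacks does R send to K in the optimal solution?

55

Solving gives:
  P–K: 5 × 16 = 80
  P–L: 60 × 14 = 840
  Q–L: 50 × 9 = 450
  Q–M: 45 × 3 = 135
  R–K: 55 × 3 = 165
Total cost = 1670.
So R→K carries 55 sacks.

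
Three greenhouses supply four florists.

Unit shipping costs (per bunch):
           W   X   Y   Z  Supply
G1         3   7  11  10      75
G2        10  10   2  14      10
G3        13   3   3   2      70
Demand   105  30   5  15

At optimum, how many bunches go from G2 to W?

10

Optimal shipments:
  G1 to W: 75 bunches
  G2 to W: 10 bunches
  G3 to W: 20 bunches
  G3 to X: 30 bunches
  G3 to Y: 5 bunches
  G3 to Z: 15 bunches
Total cost = 720.
So G2→W carries 10 bunches.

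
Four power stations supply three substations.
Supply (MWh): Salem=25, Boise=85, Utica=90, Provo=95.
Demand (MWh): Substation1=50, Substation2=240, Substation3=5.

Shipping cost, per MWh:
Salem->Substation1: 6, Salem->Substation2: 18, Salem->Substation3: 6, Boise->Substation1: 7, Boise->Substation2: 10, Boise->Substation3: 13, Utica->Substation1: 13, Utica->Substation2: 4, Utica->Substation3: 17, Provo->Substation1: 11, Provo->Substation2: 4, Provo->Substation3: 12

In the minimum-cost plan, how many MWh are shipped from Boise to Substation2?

55

Solving gives:
  Salem–Substation1: 20 MWh
  Salem–Substation3: 5 MWh
  Boise–Substation1: 30 MWh
  Boise–Substation2: 55 MWh
  Utica–Substation2: 90 MWh
  Provo–Substation2: 95 MWh
Total cost = 1650.
So Boise→Substation2 carries 55 MWh.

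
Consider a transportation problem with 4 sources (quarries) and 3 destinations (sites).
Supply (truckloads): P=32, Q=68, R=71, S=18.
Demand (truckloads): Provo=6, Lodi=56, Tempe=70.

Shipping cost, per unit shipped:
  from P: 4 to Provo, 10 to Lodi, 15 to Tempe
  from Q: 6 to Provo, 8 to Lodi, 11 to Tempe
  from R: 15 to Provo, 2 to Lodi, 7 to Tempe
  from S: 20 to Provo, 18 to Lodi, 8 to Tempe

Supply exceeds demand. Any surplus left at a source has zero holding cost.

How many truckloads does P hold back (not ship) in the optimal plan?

Minimum-cost shipments:
  P–Provo: 6 × 4 = 24
  Q–Tempe: 37 × 11 = 407
  R–Lodi: 56 × 2 = 112
  R–Tempe: 15 × 7 = 105
  S–Tempe: 18 × 8 = 144
Total cost = 792.
P ships 6 of its 32, leaving 26.

26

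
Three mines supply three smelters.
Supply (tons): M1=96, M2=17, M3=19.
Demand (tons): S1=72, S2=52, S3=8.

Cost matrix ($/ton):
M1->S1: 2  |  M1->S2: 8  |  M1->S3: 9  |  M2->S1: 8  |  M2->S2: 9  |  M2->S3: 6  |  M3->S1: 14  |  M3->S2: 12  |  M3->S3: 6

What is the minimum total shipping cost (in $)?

669

An optimal shipping plan:
  M1→S1: 72 × $2 = $144
  M1→S2: 24 × $8 = $192
  M2→S2: 17 × $9 = $153
  M3→S2: 11 × $12 = $132
  M3→S3: 8 × $6 = $48
Total = 144 + 192 + 153 + 132 + 48 = $669.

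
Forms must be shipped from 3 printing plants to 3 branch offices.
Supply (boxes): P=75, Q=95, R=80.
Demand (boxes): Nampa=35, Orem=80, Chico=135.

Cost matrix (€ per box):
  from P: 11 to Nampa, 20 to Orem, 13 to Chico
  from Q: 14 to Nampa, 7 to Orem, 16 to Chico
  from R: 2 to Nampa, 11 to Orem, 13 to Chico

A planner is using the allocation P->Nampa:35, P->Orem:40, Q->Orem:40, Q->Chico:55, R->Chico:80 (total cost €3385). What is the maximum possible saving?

Current plan cost = 35·11 + 40·20 + 40·7 + 55·16 + 80·13 = €3385.
Optimal plan:
  P→Chico: 75 × €13 = €975
  Q→Orem: 80 × €7 = €560
  Q→Chico: 15 × €16 = €240
  R→Nampa: 35 × €2 = €70
  R→Chico: 45 × €13 = €585
Optimal cost = €2430.
Saving = 3385 − 2430 = €955.

955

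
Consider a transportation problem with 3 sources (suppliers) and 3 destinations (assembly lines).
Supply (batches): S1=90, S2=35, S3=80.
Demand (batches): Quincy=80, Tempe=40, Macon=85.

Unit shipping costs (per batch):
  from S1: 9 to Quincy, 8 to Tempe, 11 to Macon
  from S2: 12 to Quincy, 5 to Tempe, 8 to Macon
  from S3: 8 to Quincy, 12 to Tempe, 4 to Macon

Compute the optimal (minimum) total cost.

One minimum-cost allocation:
  S1 to Quincy: 80 × 9 = 720
  S1 to Tempe: 5 × 8 = 40
  S1 to Macon: 5 × 11 = 55
  S2 to Tempe: 35 × 5 = 175
  S3 to Macon: 80 × 4 = 320
Total = 720 + 40 + 55 + 175 + 320 = 1310.
(Supply check: S1 ships 90; S2 ships 35; S3 ships 80.)

1310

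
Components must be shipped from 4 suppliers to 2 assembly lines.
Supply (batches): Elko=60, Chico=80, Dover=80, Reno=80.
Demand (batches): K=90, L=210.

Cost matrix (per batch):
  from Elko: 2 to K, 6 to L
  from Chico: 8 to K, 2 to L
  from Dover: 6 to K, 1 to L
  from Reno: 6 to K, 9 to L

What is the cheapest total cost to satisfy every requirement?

One minimum-cost allocation:
  Elko→K: 60 × 2 = 120
  Chico→L: 80 × 2 = 160
  Dover→L: 80 × 1 = 80
  Reno→K: 30 × 6 = 180
  Reno→L: 50 × 9 = 450
Total = 120 + 160 + 80 + 180 + 450 = 990.

990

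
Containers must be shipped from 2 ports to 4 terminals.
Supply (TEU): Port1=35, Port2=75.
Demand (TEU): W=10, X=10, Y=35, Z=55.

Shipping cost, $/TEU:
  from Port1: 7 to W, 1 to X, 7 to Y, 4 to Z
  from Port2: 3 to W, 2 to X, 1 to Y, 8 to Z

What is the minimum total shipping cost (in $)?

385

One minimum-cost allocation:
  Port1->Z: 35 TEU
  Port2->W: 10 TEU
  Port2->X: 10 TEU
  Port2->Y: 35 TEU
  Port2->Z: 20 TEU
Total cost = $385.
(Supply check: Port1 ships 35; Port2 ships 75.)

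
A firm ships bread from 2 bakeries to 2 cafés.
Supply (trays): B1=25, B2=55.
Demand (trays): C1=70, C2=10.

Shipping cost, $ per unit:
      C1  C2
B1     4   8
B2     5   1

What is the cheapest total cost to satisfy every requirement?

Optimal allocation:
  B1 to C1: 25 × $4 = $100
  B2 to C1: 45 × $5 = $225
  B2 to C2: 10 × $1 = $10
Total = 100 + 225 + 10 = $335.
(Supply check: B1 ships 25; B2 ships 55.)

335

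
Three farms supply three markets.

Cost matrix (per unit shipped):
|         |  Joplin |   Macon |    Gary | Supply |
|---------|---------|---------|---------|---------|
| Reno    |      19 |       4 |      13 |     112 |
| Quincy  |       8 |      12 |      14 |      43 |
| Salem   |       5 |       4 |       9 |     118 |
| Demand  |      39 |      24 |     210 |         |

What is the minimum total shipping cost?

Optimal allocation:
  Reno→Macon: 24 × 4 = 96
  Reno→Gary: 88 × 13 = 1144
  Quincy→Joplin: 39 × 8 = 312
  Quincy→Gary: 4 × 14 = 56
  Salem→Gary: 118 × 9 = 1062
Total = 96 + 1144 + 312 + 56 + 1062 = 2670.

2670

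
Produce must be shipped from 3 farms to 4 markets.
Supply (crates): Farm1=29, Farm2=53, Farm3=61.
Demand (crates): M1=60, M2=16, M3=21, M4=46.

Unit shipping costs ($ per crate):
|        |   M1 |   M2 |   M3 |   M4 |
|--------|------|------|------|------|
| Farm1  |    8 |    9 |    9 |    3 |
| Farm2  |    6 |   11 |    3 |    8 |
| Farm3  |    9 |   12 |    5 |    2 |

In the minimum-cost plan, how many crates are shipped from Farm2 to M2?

Solving gives:
  Farm1->M1: 13 × $8 = $104
  Farm1->M2: 16 × $9 = $144
  Farm2->M1: 47 × $6 = $282
  Farm2->M3: 6 × $3 = $18
  Farm3->M3: 15 × $5 = $75
  Farm3->M4: 46 × $2 = $92
Total cost = $715.
The route Farm2→M2 is not used.

0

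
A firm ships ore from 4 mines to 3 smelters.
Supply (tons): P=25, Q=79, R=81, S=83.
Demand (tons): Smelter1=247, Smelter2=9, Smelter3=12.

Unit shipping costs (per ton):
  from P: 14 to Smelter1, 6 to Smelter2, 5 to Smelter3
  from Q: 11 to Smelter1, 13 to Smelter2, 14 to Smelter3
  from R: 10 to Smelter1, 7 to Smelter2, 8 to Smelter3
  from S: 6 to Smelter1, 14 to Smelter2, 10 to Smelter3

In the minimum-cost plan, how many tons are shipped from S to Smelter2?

0

The minimum-cost plan:
  P->Smelter1: 4 tons
  P->Smelter2: 9 tons
  P->Smelter3: 12 tons
  Q->Smelter1: 79 tons
  R->Smelter1: 81 tons
  S->Smelter1: 83 tons
Total cost = 2347.
The route S→Smelter2 is not used.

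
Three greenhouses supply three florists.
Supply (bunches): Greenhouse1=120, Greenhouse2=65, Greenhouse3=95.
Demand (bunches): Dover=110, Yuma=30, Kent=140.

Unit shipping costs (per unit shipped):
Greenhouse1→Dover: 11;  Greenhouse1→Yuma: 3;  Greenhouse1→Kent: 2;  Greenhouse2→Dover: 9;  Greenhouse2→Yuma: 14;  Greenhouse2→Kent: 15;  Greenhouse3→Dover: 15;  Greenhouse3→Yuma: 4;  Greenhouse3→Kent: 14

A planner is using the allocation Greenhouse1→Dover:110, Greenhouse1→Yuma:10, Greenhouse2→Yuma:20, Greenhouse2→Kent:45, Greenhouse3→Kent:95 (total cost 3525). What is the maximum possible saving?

Current plan cost = 110·11 + 10·3 + 20·14 + 45·15 + 95·14 = 3525.
Optimal plan:
  Greenhouse1–Kent: 120 × 2 = 240
  Greenhouse2–Dover: 65 × 9 = 585
  Greenhouse3–Dover: 45 × 15 = 675
  Greenhouse3–Yuma: 30 × 4 = 120
  Greenhouse3–Kent: 20 × 14 = 280
Optimal cost = 1900.
Saving = 3525 − 1900 = 1625.

1625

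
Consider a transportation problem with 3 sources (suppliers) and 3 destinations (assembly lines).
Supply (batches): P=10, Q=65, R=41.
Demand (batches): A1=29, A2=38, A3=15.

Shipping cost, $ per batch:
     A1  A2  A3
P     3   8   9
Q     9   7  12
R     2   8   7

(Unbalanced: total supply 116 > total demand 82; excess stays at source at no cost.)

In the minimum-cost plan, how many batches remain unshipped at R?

Minimum-cost shipments:
  P→A1: 3 × $3 = $9
  Q→A2: 38 × $7 = $266
  R→A1: 26 × $2 = $52
  R→A3: 15 × $7 = $105
Total cost = $432.
R ships 41 of its 41, leaving 0.

0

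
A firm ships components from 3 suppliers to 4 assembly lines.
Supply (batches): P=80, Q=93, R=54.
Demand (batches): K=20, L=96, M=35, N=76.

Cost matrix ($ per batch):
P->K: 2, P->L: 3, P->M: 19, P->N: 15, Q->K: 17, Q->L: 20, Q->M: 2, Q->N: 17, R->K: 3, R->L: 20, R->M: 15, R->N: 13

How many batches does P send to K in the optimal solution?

0

The minimum-cost plan:
  P->L: 80 batches
  Q->L: 16 batches
  Q->M: 35 batches
  Q->N: 42 batches
  R->K: 20 batches
  R->N: 34 batches
Total cost = $1846.
The route P→K is not used.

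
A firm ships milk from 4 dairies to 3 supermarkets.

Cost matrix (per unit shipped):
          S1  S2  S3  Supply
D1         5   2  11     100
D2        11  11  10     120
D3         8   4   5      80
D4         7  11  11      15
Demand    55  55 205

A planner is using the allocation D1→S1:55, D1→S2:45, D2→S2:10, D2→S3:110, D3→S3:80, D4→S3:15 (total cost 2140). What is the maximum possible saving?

80

Current plan cost = 55·5 + 45·2 + 10·11 + 110·10 + 80·5 + 15·11 = 2140.
Optimal plan:
  D1 to S1: 45 × 5 = 225
  D1 to S2: 55 × 2 = 110
  D2 to S3: 120 × 10 = 1200
  D3 to S3: 80 × 5 = 400
  D4 to S1: 10 × 7 = 70
  D4 to S3: 5 × 11 = 55
Optimal cost = 2060.
Saving = 2140 − 2060 = 80.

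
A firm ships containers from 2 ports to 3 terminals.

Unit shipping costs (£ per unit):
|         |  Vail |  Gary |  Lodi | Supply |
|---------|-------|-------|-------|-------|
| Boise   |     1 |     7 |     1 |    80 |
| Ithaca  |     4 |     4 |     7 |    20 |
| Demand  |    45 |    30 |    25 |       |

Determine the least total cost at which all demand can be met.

A cheapest plan:
  Boise→Vail: 45 × £1 = £45
  Boise→Gary: 10 × £7 = £70
  Boise→Lodi: 25 × £1 = £25
  Ithaca→Gary: 20 × £4 = £80
Total = 45 + 70 + 25 + 80 = £220.

220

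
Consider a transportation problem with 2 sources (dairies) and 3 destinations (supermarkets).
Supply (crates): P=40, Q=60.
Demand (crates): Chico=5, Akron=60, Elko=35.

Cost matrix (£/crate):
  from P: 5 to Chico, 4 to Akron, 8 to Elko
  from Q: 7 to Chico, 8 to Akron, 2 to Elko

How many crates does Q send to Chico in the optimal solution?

5

The minimum-cost plan:
  P–Akron: 40 crates
  Q–Chico: 5 crates
  Q–Akron: 20 crates
  Q–Elko: 35 crates
Total cost = £425.
So Q→Chico carries 5 crates.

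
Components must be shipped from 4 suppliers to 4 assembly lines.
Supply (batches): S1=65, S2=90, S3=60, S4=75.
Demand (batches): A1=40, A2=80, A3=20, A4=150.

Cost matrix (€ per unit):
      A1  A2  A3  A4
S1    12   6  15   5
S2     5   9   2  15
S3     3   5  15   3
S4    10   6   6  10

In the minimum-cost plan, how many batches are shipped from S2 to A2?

The minimum-cost plan:
  S1→A4: 65 × €5 = €325
  S2→A1: 40 × €5 = €200
  S2→A2: 30 × €9 = €270
  S2→A3: 20 × €2 = €40
  S3→A4: 60 × €3 = €180
  S4→A2: 50 × €6 = €300
  S4→A4: 25 × €10 = €250
Total cost = €1565.
So S2→A2 carries 30 batches.

30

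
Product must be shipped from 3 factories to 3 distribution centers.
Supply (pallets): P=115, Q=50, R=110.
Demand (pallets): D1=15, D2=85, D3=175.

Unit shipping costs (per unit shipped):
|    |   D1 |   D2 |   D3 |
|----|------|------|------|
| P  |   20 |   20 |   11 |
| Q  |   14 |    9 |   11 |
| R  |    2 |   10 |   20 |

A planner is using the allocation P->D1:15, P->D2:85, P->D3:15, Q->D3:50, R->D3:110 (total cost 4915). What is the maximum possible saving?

Current plan cost = 15·20 + 85·20 + 15·11 + 50·11 + 110·20 = 4915.
Optimal plan:
  P→D3: 115 pallets
  Q→D3: 50 pallets
  R→D1: 15 pallets
  R→D2: 85 pallets
  R→D3: 10 pallets
Optimal cost = 2895.
Saving = 4915 − 2895 = 2020.

2020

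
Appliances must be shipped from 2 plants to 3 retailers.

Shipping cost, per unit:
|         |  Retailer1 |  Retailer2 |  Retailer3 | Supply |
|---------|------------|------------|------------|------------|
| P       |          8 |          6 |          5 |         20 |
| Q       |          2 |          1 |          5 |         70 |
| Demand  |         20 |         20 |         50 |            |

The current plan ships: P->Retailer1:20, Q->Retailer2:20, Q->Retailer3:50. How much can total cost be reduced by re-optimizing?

Current plan cost = 20·8 + 20·1 + 50·5 = 430.
Optimal plan:
  P–Retailer3: 20 × 5 = 100
  Q–Retailer1: 20 × 2 = 40
  Q–Retailer2: 20 × 1 = 20
  Q–Retailer3: 30 × 5 = 150
Optimal cost = 310.
Saving = 430 − 310 = 120.

120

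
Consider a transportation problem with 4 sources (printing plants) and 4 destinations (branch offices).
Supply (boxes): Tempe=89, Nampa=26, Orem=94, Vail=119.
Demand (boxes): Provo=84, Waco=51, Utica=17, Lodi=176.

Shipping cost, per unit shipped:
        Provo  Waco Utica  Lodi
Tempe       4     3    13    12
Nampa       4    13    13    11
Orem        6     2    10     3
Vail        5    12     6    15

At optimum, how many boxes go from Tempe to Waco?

Solving gives:
  Tempe–Waco: 51 × 3 = 153
  Tempe–Lodi: 38 × 12 = 456
  Nampa–Lodi: 26 × 11 = 286
  Orem–Lodi: 94 × 3 = 282
  Vail–Provo: 84 × 5 = 420
  Vail–Utica: 17 × 6 = 102
  Vail–Lodi: 18 × 15 = 270
Total cost = 1969.
So Tempe→Waco carries 51 boxes.

51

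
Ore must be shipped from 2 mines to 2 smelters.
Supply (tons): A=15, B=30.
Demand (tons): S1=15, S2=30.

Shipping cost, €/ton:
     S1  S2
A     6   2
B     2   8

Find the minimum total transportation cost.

An optimal shipping plan:
  A–S2: 15 tons
  B–S1: 15 tons
  B–S2: 15 tons
Total cost = €180.
(Supply check: A ships 15; B ships 30.)

180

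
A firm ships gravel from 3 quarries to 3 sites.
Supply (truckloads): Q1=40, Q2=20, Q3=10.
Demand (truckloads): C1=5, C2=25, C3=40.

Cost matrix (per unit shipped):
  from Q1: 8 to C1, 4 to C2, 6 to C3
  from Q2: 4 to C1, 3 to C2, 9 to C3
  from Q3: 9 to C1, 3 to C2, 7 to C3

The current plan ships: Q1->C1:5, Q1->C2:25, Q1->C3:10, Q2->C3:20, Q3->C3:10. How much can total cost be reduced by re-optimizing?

115

Current plan cost = 5·8 + 25·4 + 10·6 + 20·9 + 10·7 = 450.
Optimal plan:
  Q1->C3: 40 truckloads
  Q2->C1: 5 truckloads
  Q2->C2: 15 truckloads
  Q3->C2: 10 truckloads
Optimal cost = 335.
Saving = 450 − 335 = 115.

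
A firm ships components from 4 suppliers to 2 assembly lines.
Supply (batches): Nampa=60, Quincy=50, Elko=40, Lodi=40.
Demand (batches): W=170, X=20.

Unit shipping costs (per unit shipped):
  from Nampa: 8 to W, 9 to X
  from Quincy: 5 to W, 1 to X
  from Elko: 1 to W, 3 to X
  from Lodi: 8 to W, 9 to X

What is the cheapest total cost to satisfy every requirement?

1010

Optimal allocation:
  Nampa–W: 60 × 8 = 480
  Quincy–W: 30 × 5 = 150
  Quincy–X: 20 × 1 = 20
  Elko–W: 40 × 1 = 40
  Lodi–W: 40 × 8 = 320
Total = 480 + 150 + 20 + 40 + 320 = 1010.
(Supply check: Nampa ships 60; Quincy ships 50; Elko ships 40; Lodi ships 40.)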